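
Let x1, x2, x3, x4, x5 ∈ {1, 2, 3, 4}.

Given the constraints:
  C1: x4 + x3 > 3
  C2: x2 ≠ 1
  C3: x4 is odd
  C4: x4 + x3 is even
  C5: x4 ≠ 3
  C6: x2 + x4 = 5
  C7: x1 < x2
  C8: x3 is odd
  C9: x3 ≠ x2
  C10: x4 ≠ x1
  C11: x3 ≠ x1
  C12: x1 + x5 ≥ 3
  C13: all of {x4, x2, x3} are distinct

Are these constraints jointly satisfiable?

Satisfiable

Setting (x1, x2, x3, x4, x5) = (2, 4, 3, 1, 3) satisfies everything: constraint 1: x4 + x3 = 4; constraint 6: x2 + x4 = 5; constraint 12: x1 + x5 = 5, and the others follow.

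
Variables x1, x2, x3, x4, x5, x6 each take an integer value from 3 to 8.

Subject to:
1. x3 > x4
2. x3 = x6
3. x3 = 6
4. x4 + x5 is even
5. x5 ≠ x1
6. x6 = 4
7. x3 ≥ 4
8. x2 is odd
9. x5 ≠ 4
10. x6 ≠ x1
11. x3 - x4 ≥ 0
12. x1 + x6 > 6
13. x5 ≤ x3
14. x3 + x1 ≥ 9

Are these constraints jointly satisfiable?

Constraint 3 fixes x3 = 6 and constraint 6 fixes x6 = 4, but constraint 2 requires x3 = x6. Since 6 ≠ 4, contradiction.

Unsatisfiable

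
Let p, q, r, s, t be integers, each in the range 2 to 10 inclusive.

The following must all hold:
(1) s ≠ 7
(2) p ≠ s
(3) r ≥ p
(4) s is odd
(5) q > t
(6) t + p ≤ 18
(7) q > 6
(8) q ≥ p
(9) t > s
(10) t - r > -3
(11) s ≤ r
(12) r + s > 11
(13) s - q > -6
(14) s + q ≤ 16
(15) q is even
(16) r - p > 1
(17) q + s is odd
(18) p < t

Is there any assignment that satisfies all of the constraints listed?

Take p = 7, q = 10, r = 9, s = 5, t = 8. Then constraint 6: t + p = 15; constraint 10: t - r = -1; constraint 12: r + s = 14, and every other listed constraint is also met.

Satisfiable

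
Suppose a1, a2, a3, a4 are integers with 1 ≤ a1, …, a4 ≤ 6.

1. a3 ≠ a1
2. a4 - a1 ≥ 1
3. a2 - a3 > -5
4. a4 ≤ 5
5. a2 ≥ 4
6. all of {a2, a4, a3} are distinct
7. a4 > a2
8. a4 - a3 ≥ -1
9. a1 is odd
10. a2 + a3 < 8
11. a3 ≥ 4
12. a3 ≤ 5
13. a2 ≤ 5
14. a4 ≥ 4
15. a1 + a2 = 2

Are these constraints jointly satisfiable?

Constraints 4, 5, 11, 12, 13, and 14 confine each of a2, a4, a3 to the 2 values {4, 5}.
Constraint 6 requires all 3 of them to be distinct, but only 2 values are available — impossible by the pigeonhole principle.

Unsatisfiable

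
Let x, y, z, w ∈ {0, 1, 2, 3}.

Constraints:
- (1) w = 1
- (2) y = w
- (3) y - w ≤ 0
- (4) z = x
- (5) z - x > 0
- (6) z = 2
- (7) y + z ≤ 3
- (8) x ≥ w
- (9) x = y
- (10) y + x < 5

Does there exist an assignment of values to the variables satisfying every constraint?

Unsatisfiable

Constraint 6 fixes z = 2 and constraint 1 fixes w = 1. Constraints 2, 4, and 9 give z = x = y = w, so z = w. But 2 ≠ 1 — contradiction.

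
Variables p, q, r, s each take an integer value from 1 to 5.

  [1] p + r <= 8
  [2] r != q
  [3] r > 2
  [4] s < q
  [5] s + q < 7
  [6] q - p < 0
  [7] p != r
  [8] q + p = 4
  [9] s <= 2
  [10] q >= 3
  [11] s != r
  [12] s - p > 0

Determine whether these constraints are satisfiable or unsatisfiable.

Constraints 4, 6, and 12 give q < p, p < s, s < q. Chaining: q < p < s < q, which forces q < q — impossible.

Unsatisfiable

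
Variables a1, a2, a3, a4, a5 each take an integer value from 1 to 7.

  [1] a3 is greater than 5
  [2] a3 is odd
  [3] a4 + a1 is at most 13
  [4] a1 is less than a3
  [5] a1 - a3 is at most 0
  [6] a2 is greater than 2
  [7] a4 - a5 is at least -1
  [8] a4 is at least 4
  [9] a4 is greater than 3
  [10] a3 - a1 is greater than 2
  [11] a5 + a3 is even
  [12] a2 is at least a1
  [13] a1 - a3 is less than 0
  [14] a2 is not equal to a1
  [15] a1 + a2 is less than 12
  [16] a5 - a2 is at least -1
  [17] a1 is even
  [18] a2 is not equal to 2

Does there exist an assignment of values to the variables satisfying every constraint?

Satisfiable

The assignment a1 = 4, a2 = 5, a3 = 7, a4 = 7, a5 = 5 works:
  constraint 3 holds since a4 + a1 = 11.
  constraint 5 holds since a1 - a3 = -3.
The rest check out directly.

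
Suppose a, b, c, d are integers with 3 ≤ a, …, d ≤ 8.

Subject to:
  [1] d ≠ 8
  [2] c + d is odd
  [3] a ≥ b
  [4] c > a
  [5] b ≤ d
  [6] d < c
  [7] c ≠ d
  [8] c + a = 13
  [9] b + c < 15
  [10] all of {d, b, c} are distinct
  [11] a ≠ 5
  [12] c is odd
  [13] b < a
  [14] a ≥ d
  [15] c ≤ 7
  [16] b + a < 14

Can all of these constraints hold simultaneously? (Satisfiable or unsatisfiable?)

One satisfying assignment is a = 6, b = 5, c = 7, d = 6.
For the less obvious constraints — constraint 8: c + a = 13; constraint 9: b + c = 12 — and the others hold by inspection.

Satisfiable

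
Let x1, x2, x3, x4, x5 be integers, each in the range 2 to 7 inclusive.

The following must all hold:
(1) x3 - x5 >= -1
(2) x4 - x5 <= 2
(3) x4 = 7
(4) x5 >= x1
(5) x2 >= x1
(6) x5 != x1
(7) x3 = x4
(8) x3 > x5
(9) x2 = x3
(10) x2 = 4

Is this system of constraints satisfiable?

Constraint 10 fixes x2 = 4 and constraint 3 fixes x4 = 7. Constraints 7 and 9 give x2 = x3 = x4, so x2 = x4. But 4 ≠ 7 — contradiction.

Unsatisfiable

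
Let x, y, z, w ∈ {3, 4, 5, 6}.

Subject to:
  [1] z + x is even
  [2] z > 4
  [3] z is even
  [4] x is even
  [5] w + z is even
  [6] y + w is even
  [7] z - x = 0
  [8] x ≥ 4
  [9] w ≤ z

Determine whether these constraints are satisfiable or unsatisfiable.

Satisfiable

Try x = 6, y = 4, z = 6, w = 6.
Check constraint 1: z + x = 12 is even; constraint 3: z = 6 is even; constraint 7: z - x = 0. The remaining constraints are straightforward to verify.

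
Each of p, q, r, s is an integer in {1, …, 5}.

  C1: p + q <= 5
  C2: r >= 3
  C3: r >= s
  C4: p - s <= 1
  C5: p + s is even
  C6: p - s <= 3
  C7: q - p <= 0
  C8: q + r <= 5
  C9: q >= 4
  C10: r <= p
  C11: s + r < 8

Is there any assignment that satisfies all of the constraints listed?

Unsatisfiable

From constraints 2 and 10: p ≥ r ≥ 3. From constraint 9: q ≥ 4. Hence p + q ≥ 7. But constraint 1 requires p + q ≤ 5, and 5 < 7. Contradiction.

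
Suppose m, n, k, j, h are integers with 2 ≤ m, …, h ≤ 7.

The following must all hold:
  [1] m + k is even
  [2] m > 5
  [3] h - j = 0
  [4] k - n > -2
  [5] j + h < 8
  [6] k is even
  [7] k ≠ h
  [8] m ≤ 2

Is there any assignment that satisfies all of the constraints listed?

Unsatisfiable

From constraint 2: m ≥ 6. From constraint 8: m ≤ 2. But 2 < 6, so no value of m works.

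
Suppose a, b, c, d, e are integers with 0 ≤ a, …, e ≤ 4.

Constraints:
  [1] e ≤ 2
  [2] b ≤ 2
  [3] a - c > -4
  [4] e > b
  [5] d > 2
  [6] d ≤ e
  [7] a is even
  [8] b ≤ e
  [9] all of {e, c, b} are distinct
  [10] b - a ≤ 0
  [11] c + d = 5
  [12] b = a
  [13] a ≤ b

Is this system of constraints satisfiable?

Unsatisfiable

From constraint 5: d ≥ 3. From constraints 1 and 6: d ≤ e and e ≤ 2, so d ≤ 2. But 2 < 3, so no value of d works.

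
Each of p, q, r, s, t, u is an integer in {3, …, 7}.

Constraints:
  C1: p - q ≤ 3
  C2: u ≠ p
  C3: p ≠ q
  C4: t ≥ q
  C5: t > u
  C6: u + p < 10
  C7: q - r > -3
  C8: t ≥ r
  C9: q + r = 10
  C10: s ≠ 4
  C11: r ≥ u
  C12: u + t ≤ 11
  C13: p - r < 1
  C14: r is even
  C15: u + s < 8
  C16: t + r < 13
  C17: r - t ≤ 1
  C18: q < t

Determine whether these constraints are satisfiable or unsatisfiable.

Satisfiable

One satisfying assignment is p = 6, q = 4, r = 6, s = 3, t = 6, u = 3.
For the less obvious constraints — constraint 1: p - q = 2; constraint 6: u + p = 9 — and the others hold by inspection.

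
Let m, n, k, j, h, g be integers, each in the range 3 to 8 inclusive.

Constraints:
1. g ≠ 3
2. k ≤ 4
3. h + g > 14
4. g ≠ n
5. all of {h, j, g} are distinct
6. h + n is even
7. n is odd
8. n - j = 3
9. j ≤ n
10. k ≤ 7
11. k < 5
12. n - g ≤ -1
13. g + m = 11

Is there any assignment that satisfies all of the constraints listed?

Satisfiable

The assignment m = 3, n = 7, k = 3, j = 4, h = 7, g = 8 works:
  constraint 3 holds since h + g = 15.
  constraint 8 holds since n - j = 3.
The rest check out directly.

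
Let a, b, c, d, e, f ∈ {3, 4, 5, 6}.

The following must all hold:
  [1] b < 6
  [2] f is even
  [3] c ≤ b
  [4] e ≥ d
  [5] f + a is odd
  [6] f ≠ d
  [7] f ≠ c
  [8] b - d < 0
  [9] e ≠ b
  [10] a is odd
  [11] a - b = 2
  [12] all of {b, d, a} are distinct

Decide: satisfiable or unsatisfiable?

Satisfiable

Try a = 5, b = 3, c = 3, d = 4, e = 4, f = 6.
Check constraint 8: b - d = -1; constraint 11: a - b = 2. The remaining constraints are straightforward to verify.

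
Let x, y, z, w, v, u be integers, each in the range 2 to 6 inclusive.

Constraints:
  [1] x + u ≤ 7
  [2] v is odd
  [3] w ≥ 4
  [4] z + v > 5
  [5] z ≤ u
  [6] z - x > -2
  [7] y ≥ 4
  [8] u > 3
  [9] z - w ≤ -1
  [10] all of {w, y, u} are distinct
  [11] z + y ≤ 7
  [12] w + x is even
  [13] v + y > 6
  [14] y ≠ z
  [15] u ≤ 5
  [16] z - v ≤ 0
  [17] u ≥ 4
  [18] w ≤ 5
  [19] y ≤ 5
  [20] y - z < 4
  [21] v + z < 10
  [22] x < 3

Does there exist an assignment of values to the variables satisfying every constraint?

Unsatisfiable

Constraints 3, 7, 15, 17, 18, and 19 confine each of w, y, u to the 2 values {4, 5}.
Constraint 10 requires all 3 of them to be distinct, but only 2 values are available — impossible by the pigeonhole principle.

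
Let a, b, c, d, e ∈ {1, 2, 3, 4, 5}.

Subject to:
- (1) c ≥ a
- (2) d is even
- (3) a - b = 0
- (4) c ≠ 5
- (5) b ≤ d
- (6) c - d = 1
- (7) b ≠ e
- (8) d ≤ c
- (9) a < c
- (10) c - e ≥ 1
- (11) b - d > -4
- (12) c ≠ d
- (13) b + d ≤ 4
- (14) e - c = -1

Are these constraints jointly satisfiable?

Take a = 1, b = 1, c = 3, d = 2, e = 2. Then constraint 3: a - b = 0; constraint 6: c - d = 1, and every other listed constraint is also met.

Satisfiable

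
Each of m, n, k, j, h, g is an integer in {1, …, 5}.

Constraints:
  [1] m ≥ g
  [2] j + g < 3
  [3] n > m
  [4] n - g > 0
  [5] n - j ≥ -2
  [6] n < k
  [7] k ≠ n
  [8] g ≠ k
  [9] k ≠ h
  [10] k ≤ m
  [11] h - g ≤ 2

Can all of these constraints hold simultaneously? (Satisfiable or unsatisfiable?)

Constraints 3, 6, and 10 give m < n, n < k, k ≤ m. Chaining: m < n < k ≤ m, which forces m < m — impossible.

Unsatisfiable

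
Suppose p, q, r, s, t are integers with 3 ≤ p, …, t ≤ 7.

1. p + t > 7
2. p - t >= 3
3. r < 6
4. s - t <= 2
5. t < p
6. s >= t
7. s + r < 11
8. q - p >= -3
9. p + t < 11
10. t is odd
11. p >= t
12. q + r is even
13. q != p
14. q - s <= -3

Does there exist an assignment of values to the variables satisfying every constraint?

Unsatisfiable

Constraints 2, 4, 8, and 14 give s − q ≥ 3, q − p ≥ -3, p − t ≥ 3, t − s ≥ -2.
Adding all 4 inequalities: the left sides telescope to 0, and the right sides sum to 3 + (-3) + 3 + (-2) = 1. So 0 ≥ 1, which is false.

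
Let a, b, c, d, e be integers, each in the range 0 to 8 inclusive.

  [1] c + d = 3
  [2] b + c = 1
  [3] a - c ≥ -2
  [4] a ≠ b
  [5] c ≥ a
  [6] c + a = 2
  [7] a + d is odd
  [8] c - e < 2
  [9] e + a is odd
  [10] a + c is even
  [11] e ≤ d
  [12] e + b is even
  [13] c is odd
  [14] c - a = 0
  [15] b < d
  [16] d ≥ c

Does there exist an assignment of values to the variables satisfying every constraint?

Satisfiable

Try a = 1, b = 0, c = 1, d = 2, e = 2.
Check constraint 1: c + d = 3; constraint 2: b + c = 1. The remaining constraints are straightforward to verify.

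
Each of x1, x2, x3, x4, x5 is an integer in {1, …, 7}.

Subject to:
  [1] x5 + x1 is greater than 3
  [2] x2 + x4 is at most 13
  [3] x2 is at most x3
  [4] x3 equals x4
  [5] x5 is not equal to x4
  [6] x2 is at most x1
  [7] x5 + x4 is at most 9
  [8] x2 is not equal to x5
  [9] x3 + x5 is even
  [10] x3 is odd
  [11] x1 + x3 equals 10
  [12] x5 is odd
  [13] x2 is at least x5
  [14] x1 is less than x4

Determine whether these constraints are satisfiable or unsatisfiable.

Satisfiable

Take x1 = 3, x2 = 3, x3 = 7, x4 = 7, x5 = 1. Then constraint 1: x5 + x1 = 4; constraint 2: x2 + x4 = 10, and every other listed constraint is also met.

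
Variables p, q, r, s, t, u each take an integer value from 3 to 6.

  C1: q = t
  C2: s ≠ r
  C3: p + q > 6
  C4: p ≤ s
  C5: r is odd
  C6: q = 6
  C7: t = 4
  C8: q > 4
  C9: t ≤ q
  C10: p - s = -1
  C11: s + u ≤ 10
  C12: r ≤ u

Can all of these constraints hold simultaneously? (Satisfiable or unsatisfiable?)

Unsatisfiable

Constraint 6 fixes q = 6 and constraint 7 fixes t = 4, but constraint 1 requires q = t. Since 6 ≠ 4, contradiction.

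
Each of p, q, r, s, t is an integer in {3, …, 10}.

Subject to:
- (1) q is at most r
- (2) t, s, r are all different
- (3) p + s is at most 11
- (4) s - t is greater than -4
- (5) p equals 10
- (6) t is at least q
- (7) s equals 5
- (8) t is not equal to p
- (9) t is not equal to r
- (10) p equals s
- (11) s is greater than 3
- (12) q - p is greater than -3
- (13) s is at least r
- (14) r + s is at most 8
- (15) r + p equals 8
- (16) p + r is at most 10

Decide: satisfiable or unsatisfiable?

Constraint 5 fixes p = 10 and constraint 7 fixes s = 5, but constraint 10 requires p = s. Since 10 ≠ 5, contradiction.

Unsatisfiable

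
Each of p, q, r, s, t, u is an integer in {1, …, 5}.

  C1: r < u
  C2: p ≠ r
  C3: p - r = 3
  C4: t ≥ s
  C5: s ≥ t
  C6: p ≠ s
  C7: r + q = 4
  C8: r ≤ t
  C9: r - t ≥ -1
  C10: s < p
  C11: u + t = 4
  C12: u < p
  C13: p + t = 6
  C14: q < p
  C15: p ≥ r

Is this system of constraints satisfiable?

Satisfiable

Try p = 4, q = 3, r = 1, s = 2, t = 2, u = 2.
Check constraint 3: p - r = 3; constraint 7: r + q = 4. The remaining constraints are straightforward to verify.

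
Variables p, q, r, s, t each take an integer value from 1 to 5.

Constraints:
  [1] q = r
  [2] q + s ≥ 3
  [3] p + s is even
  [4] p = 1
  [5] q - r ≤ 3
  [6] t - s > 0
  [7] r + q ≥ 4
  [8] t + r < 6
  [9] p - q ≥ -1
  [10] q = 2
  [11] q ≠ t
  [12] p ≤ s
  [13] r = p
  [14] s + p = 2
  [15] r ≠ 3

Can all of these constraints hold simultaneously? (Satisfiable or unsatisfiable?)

Unsatisfiable

Constraint 10 fixes q = 2 and constraint 4 fixes p = 1. Constraints 1 and 13 give q = r = p, so q = p. But 2 ≠ 1 — contradiction.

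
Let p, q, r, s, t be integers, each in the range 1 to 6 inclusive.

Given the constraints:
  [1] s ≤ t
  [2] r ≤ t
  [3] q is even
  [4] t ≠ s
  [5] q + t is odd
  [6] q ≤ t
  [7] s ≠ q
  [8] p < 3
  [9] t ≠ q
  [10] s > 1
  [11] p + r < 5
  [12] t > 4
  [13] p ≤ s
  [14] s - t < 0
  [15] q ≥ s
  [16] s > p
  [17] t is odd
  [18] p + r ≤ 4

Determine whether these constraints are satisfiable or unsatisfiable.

Try p = 1, q = 4, r = 3, s = 3, t = 5.
Check constraint 11: p + r = 4; constraint 14: s - t = -2; constraint 18: p + r = 4. The remaining constraints are straightforward to verify.

Satisfiable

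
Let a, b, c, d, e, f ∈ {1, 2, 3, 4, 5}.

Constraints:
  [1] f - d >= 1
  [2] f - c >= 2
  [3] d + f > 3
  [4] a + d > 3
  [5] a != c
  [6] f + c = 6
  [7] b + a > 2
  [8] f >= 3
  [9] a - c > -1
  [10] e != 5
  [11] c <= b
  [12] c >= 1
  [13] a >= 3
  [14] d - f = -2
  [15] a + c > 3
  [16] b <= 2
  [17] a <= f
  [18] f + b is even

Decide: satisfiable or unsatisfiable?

Satisfiable

The assignment a = 3, b = 2, c = 2, d = 2, e = 1, f = 4 works:
  constraint 1 holds since f - d = 2.
  constraint 2 holds since f - c = 2.
The rest check out directly.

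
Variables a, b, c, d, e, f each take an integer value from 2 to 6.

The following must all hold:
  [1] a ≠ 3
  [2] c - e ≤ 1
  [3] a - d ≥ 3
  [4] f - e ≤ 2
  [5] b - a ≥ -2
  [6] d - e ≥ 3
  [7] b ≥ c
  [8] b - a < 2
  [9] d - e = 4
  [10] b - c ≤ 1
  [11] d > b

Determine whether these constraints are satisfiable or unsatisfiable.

Unsatisfiable

Constraints 2, 3, 5, 6, and 10 give d − e ≥ 3, e − c ≥ -1, c − b ≥ -1, b − a ≥ -2, a − d ≥ 3.
Adding all 5 inequalities: the left sides telescope to 0, and the right sides sum to 3 + (-1) + (-1) + (-2) + 3 = 2. So 0 ≥ 2, which is false.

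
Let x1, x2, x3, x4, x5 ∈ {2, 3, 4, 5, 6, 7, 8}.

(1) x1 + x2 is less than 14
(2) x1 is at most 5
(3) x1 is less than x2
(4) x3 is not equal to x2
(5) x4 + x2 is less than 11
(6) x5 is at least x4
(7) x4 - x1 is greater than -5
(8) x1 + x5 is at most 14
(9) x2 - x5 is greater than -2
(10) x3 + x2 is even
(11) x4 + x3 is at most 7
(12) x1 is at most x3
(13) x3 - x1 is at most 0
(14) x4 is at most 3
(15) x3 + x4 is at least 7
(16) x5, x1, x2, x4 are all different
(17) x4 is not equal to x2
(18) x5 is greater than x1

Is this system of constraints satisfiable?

Try x1 = 5, x2 = 7, x3 = 5, x4 = 2, x5 = 8.
Check constraint 1: x1 + x2 = 12; constraint 5: x4 + x2 = 9. The remaining constraints are straightforward to verify.

Satisfiable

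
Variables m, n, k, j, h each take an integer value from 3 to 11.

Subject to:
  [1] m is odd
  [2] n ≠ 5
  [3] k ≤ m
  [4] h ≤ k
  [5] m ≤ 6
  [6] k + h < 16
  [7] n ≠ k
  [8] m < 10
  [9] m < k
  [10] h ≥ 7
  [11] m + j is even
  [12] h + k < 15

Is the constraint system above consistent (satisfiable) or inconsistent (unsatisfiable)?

Unsatisfiable

From constraints 4 and 10: k ≥ h and h ≥ 7, so k ≥ 7. From constraints 3 and 5: k ≤ m and m ≤ 6, so k ≤ 6. But 6 < 7, so no value of k works.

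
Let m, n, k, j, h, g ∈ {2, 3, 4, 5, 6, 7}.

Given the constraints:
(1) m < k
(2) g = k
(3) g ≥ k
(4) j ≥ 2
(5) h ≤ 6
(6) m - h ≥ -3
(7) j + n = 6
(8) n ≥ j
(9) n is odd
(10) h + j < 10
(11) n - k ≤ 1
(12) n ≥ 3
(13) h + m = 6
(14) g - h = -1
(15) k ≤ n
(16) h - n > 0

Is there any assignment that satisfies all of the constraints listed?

Setting (m, n, k, j, h, g) = (2, 3, 3, 3, 4, 3) satisfies everything: constraint 6: m - h = -2; constraint 7: j + n = 6; constraint 10: h + j = 7, and the others follow.

Satisfiable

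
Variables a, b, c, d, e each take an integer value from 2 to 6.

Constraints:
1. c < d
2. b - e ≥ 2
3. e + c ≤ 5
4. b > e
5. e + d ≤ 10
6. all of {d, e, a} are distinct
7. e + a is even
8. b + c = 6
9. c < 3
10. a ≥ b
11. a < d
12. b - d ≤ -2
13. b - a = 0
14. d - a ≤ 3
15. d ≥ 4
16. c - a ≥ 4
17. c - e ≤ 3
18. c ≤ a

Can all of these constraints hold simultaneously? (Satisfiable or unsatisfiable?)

Unsatisfiable

Constraints 2, 12, 14, 16, and 17 give a − d ≥ -3, d − b ≥ 2, b − e ≥ 2, e − c ≥ -3, c − a ≥ 4.
Adding all 5 inequalities: the left sides telescope to 0, and the right sides sum to (-3) + 2 + 2 + (-3) + 4 = 2. So 0 ≥ 2, which is false.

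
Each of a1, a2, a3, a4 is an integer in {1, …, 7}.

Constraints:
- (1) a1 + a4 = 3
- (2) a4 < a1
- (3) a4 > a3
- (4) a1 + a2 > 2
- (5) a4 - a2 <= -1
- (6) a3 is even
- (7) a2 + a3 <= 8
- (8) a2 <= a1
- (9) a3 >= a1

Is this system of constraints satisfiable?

Constraints 3, 5, 8, and 9 give a2 ≤ a1, a1 ≤ a3, a3 < a4, a4 < a2. Chaining: a2 ≤ a1 ≤ a3 < a4 < a2, which forces a2 < a2 — impossible.

Unsatisfiable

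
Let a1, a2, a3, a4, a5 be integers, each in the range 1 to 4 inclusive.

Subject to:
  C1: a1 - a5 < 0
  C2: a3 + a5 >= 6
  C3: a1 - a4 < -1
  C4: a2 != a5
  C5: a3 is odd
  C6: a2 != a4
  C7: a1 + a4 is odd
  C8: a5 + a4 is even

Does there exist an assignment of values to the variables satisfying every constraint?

Satisfiable

Take a1 = 1, a2 = 1, a3 = 3, a4 = 4, a5 = 4. Then constraint 1: a1 - a5 = -3; constraint 2: a3 + a5 = 7, and every other listed constraint is also met.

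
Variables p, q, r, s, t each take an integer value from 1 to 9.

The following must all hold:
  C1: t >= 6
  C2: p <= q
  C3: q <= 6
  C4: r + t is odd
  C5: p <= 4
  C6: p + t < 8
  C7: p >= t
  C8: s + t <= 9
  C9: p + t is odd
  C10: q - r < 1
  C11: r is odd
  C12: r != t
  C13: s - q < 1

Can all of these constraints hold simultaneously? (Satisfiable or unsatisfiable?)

Unsatisfiable

From constraint 1: t ≥ 6. From constraints 5 and 7: t ≤ p and p ≤ 4, so t ≤ 4. But 4 < 6, so no value of t works.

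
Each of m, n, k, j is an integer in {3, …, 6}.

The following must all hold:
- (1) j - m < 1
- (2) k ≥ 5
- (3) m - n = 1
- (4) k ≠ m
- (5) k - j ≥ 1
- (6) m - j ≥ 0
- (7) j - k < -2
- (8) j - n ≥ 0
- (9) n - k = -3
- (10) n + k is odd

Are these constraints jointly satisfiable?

Take m = 4, n = 3, k = 6, j = 3. Then constraint 1: j - m = -1; constraint 3: m - n = 1, and every other listed constraint is also met.

Satisfiable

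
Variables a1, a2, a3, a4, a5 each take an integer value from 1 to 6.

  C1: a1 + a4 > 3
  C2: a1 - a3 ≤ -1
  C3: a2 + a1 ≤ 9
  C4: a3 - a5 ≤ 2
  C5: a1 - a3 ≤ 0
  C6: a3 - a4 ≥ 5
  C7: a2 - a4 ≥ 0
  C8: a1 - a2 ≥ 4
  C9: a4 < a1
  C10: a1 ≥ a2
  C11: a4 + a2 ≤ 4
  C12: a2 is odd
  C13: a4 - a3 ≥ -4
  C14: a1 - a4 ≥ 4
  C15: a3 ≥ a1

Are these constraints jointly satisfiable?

Unsatisfiable

Constraints 2, 7, 8, and 13 give a1 − a2 ≥ 4, a2 − a4 ≥ 0, a4 − a3 ≥ -4, a3 − a1 ≥ 1.
Adding all 4 inequalities: the left sides telescope to 0, and the right sides sum to 4 + 0 + (-4) + 1 = 1. So 0 ≥ 1, which is false.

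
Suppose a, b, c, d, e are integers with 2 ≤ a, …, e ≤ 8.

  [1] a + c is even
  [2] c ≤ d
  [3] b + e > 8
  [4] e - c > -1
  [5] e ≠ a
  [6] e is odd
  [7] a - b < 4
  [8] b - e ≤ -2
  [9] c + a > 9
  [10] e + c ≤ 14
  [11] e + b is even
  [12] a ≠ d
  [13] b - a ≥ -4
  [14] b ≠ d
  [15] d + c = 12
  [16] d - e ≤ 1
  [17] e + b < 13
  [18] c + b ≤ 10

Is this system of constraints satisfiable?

Satisfiable

One satisfying assignment is a = 5, b = 3, c = 5, d = 7, e = 7.
For the less obvious constraints — constraint 3: b + e = 10; constraint 4: e - c = 2 — and the others hold by inspection.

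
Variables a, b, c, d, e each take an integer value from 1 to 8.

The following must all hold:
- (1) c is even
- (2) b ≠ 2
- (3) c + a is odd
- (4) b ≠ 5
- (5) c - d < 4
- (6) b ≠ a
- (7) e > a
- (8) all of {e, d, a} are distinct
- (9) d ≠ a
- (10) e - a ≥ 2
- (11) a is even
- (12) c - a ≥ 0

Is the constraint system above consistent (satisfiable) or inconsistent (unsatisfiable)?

Unsatisfiable

Constraint 1 makes c even and constraint 11 makes a even, so c + a must be even. Constraint 3 says c + a is odd — contradiction.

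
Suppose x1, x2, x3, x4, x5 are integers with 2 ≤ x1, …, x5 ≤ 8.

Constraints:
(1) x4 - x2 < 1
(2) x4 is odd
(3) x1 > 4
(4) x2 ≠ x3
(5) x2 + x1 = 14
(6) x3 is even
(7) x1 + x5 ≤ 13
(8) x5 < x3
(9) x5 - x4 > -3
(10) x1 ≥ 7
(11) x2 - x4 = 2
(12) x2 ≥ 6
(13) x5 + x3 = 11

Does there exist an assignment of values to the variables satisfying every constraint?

Setting (x1, x2, x3, x4, x5) = (7, 7, 6, 5, 5) satisfies everything: constraint 1: x4 - x2 = -2; constraint 5: x2 + x1 = 14; constraint 7: x1 + x5 = 12, and the others follow.

Satisfiable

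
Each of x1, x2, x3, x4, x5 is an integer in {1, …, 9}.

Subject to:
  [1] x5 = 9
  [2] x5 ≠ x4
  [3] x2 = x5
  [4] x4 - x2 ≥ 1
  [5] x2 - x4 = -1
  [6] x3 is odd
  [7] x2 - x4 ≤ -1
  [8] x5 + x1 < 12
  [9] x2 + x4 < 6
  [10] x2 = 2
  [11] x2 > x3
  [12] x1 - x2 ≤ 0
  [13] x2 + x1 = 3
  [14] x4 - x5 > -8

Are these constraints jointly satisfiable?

Unsatisfiable

Constraint 10 fixes x2 = 2 and constraint 1 fixes x5 = 9, but constraint 3 requires x2 = x5. Since 2 ≠ 9, contradiction.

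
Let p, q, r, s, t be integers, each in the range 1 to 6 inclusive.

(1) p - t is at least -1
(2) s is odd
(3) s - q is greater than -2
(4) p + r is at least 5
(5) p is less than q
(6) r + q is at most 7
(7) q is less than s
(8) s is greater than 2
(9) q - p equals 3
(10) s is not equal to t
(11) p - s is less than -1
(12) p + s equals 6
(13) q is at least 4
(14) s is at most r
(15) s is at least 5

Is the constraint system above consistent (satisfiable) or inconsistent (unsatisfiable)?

Unsatisfiable

From constraints 14 and 15: r ≥ s ≥ 5. From constraint 13: q ≥ 4. Hence r + q ≥ 9. But constraint 6 requires r + q ≤ 7, and 7 < 9. Contradiction.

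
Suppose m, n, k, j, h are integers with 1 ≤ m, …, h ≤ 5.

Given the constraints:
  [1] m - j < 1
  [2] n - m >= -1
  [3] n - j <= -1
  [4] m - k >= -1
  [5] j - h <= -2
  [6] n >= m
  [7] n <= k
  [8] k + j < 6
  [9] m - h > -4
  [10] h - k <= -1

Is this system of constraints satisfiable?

Unsatisfiable

Constraints 2, 3, 4, 5, and 10 give h − j ≥ 2, j − n ≥ 1, n − m ≥ -1, m − k ≥ -1, k − h ≥ 1.
Adding all 5 inequalities: the left sides telescope to 0, and the right sides sum to 2 + 1 + (-1) + (-1) + 1 = 2. So 0 ≥ 2, which is false.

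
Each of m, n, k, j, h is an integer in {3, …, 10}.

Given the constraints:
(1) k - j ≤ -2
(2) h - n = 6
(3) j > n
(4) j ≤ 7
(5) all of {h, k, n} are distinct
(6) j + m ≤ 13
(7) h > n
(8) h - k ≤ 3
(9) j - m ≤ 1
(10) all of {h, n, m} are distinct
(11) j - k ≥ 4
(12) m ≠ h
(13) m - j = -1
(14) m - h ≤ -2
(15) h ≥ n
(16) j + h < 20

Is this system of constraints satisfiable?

Unsatisfiable

Constraints 8, 9, 11, and 14 give j − k ≥ 4, k − h ≥ -3, h − m ≥ 2, m − j ≥ -1.
Adding all 4 inequalities: the left sides telescope to 0, and the right sides sum to 4 + (-3) + 2 + (-1) = 2. So 0 ≥ 2, which is false.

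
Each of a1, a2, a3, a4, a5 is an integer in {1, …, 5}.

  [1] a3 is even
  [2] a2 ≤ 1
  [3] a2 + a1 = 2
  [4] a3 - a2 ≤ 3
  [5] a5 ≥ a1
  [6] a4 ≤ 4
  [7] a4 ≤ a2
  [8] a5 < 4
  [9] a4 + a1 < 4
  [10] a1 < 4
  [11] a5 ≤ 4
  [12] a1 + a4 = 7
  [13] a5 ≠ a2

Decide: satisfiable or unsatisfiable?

Unsatisfiable

From constraints 5 and 11: a1 ≤ a5 ≤ 4. From constraints 2 and 7: a4 ≤ a2 ≤ 1. Hence a1 + a4 ≤ 5. But constraint 12 requires a1 + a4 = 7, and 7 > 5. Contradiction.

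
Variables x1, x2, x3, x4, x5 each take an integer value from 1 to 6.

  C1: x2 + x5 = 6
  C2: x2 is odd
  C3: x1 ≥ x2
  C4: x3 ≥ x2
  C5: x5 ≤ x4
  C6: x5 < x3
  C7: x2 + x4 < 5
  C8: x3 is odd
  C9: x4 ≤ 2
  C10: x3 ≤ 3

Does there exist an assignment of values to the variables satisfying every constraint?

From constraints 4 and 10: x2 ≤ x3 ≤ 3. From constraints 5 and 9: x5 ≤ x4 ≤ 2. Hence x2 + x5 ≤ 5. But constraint 1 requires x2 + x5 = 6, and 6 > 5. Contradiction.

Unsatisfiable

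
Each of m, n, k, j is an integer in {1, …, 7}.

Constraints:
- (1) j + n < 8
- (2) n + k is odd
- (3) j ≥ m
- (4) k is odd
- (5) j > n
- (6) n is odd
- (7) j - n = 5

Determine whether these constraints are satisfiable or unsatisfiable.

Unsatisfiable

Constraint 6 makes n odd and constraint 4 makes k odd, so n + k must be even. Constraint 2 says n + k is odd — contradiction.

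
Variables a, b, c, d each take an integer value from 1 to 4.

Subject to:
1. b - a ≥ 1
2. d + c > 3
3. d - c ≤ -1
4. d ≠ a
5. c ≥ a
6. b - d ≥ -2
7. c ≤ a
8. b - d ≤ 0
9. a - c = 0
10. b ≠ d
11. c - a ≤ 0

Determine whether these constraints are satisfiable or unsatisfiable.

Unsatisfiable

Constraints 1, 3, 8, and 11 give d − b ≥ 0, b − a ≥ 1, a − c ≥ 0, c − d ≥ 1.
Adding all 4 inequalities: the left sides telescope to 0, and the right sides sum to 0 + 1 + 0 + 1 = 2. So 0 ≥ 2, which is false.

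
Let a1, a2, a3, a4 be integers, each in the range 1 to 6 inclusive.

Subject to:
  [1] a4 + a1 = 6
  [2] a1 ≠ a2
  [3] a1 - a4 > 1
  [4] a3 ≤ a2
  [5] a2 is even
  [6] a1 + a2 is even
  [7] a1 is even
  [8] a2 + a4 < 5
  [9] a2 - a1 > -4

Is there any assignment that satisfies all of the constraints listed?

Satisfiable

Try a1 = 4, a2 = 2, a3 = 1, a4 = 2.
Check constraint 1: a4 + a1 = 6; constraint 3: a1 - a4 = 2. The remaining constraints are straightforward to verify.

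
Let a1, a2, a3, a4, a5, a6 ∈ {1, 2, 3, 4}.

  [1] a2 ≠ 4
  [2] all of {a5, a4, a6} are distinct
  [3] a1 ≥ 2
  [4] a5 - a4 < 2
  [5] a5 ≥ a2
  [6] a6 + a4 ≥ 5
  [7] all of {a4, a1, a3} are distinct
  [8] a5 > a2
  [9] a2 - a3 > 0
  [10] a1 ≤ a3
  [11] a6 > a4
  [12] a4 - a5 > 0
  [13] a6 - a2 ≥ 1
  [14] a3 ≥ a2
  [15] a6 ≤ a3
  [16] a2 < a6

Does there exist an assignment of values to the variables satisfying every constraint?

Unsatisfiable

Constraints 8, 9, 11, 12, and 15 give a4 < a6, a6 ≤ a3, a3 < a2, a2 < a5, a5 < a4. Chaining: a4 < a6 ≤ a3 < a2 < a5 < a4, which forces a4 < a4 — impossible.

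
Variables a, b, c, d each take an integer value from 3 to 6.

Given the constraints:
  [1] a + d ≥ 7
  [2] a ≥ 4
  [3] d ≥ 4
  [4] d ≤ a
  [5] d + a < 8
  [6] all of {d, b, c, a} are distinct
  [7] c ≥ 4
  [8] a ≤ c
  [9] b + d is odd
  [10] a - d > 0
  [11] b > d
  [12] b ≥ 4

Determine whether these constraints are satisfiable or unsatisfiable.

Constraints 2, 3, 7, and 12 confine each of d, b, c, a to the 3 values {4, …, 6} (the domain already gives each ≤ 6).
Constraint 6 requires all 4 of them to be distinct, but only 3 values are available — impossible by the pigeonhole principle.

Unsatisfiable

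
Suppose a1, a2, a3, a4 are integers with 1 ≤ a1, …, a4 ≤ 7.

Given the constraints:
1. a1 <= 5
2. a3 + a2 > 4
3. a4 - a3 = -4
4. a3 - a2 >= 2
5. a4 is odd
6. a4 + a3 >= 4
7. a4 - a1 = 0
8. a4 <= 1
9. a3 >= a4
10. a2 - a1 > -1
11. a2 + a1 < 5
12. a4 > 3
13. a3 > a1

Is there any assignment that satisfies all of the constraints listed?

Unsatisfiable

From constraint 12: a4 ≥ 4. From constraint 8: a4 ≤ 1. But 1 < 4, so no value of a4 works.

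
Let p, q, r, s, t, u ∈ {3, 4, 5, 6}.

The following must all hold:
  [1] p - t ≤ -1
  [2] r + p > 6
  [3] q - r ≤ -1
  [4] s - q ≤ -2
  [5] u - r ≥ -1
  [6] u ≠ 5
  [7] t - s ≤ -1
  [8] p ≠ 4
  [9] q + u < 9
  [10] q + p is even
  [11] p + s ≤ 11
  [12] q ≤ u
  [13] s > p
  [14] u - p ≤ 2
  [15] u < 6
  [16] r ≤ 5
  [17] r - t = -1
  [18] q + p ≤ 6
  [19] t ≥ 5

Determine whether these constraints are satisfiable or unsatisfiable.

Constraints 1, 3, 4, 5, 7, and 14 give p − u ≥ -2, u − r ≥ -1, r − q ≥ 1, q − s ≥ 2, s − t ≥ 1, t − p ≥ 1.
Adding all 6 inequalities: the left sides telescope to 0, and the right sides sum to (-2) + (-1) + 1 + 2 + 1 + 1 = 2. So 0 ≥ 2, which is false.

Unsatisfiable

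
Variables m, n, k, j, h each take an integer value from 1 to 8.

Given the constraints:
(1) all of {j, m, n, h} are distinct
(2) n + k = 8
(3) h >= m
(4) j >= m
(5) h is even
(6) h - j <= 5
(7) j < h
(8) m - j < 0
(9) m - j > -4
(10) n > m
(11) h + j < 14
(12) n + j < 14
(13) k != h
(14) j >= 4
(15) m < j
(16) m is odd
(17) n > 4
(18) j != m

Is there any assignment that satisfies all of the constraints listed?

Take m = 3, n = 7, k = 1, j = 5, h = 8. Then constraint 2: n + k = 8; constraint 6: h - j = 3, and every other listed constraint is also met.

Satisfiable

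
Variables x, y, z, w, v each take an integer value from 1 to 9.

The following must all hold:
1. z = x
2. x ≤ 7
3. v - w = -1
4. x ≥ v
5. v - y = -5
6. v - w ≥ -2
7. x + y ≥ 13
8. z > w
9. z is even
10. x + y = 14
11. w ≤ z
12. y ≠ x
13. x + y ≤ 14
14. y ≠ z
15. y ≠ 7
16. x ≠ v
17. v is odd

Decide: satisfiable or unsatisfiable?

Try x = 6, y = 8, z = 6, w = 4, v = 3.
Check constraint 3: v - w = -1; constraint 5: v - y = -5; constraint 6: v - w = -1. The remaining constraints are straightforward to verify.

Satisfiable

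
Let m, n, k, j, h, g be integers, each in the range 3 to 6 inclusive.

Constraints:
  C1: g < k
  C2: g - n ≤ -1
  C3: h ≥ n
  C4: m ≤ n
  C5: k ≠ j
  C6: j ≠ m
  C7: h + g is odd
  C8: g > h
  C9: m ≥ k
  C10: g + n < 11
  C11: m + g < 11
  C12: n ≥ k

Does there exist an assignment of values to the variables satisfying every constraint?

Unsatisfiable

Constraints 1, 3, 4, 8, and 9 give g < k, k ≤ m, m ≤ n, n ≤ h, h < g. Chaining: g < k ≤ m ≤ n ≤ h < g, which forces g < g — impossible.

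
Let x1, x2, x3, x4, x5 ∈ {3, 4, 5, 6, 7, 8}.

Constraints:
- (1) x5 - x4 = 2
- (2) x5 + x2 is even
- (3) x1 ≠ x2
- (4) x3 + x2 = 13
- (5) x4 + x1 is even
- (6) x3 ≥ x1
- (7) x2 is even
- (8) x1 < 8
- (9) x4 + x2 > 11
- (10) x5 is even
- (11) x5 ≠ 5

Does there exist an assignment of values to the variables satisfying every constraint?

The assignment x1 = 4, x2 = 6, x3 = 7, x4 = 6, x5 = 8 works:
  constraint 1 holds since x5 - x4 = 2.
  constraint 4 holds since x3 + x2 = 13.
The rest check out directly.

Satisfiable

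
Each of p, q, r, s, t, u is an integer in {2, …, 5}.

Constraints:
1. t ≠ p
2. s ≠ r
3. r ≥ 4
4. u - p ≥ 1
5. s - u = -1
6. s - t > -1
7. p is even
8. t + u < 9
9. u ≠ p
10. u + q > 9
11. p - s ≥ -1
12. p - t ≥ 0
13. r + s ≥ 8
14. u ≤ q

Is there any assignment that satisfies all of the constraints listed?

Satisfiable

Take p = 4, q = 5, r = 5, s = 4, t = 3, u = 5. Then constraint 4: u - p = 1; constraint 5: s - u = -1, and every other listed constraint is also met.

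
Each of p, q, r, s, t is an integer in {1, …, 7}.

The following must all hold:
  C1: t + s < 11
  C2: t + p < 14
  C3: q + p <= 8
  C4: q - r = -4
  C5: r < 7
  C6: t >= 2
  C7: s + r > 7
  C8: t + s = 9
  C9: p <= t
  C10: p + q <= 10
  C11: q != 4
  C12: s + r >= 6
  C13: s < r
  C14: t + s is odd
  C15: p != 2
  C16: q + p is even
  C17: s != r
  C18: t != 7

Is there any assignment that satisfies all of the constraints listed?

One satisfying assignment is p = 6, q = 2, r = 6, s = 3, t = 6.
For the less obvious constraints — constraint 1: t + s = 9; constraint 2: t + p = 12; constraint 3: q + p = 8 — and the others hold by inspection.

Satisfiable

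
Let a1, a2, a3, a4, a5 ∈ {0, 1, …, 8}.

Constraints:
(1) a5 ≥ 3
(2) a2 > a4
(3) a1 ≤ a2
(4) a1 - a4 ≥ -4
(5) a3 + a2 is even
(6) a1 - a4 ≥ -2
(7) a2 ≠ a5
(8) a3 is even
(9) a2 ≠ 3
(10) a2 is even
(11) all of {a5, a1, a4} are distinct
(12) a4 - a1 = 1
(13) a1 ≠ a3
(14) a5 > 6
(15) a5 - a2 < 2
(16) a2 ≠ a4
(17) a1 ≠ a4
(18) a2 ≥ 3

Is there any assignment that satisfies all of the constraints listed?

Take a1 = 0, a2 = 8, a3 = 8, a4 = 1, a5 = 7. Then constraint 4: a1 - a4 = -1; constraint 6: a1 - a4 = -1, and every other listed constraint is also met.

Satisfiable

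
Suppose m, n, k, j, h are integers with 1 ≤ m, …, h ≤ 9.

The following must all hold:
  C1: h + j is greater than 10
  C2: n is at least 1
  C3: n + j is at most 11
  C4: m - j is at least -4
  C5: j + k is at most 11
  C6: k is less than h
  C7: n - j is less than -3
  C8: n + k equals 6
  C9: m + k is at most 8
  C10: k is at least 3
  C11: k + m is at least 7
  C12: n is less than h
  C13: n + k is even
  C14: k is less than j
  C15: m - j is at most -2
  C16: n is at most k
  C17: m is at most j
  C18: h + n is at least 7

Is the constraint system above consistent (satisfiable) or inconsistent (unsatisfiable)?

Setting (m, n, k, j, h) = (4, 2, 4, 6, 6) satisfies everything: constraint 1: h + j = 12; constraint 3: n + j = 8; constraint 4: m - j = -2, and the others follow.

Satisfiable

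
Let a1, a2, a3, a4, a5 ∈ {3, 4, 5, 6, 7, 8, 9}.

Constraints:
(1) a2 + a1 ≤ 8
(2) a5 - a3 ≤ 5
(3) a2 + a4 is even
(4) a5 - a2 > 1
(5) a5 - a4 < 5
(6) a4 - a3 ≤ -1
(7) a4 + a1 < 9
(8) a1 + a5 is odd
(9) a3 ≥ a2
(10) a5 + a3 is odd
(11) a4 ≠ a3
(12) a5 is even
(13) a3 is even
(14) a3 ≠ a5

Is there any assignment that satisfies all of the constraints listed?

Constraint 12 makes a5 even and constraint 13 makes a3 even, so a5 + a3 must be even. Constraint 10 says a5 + a3 is odd — contradiction.

Unsatisfiable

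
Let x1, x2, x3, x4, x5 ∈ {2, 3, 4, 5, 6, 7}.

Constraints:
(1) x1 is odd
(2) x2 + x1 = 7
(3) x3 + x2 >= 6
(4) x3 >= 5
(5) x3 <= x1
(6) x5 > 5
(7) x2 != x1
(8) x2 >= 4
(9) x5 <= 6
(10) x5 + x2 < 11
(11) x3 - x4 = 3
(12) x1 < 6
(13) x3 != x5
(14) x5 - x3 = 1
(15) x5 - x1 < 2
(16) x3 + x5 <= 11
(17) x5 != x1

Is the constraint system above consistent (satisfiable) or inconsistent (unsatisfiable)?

Unsatisfiable

From constraint 8: x2 ≥ 4. From constraints 4 and 5: x1 ≥ x3 ≥ 5. Hence x2 + x1 ≥ 9. But constraint 2 requires x2 + x1 = 7, and 7 < 9. Contradiction.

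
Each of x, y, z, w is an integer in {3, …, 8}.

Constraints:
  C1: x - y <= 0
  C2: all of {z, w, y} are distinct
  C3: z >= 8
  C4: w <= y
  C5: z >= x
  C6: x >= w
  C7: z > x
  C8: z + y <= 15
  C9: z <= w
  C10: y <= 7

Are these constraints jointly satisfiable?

From constraints 3 and 9: w ≥ z and z ≥ 8, so w ≥ 8. From constraints 4 and 10: w ≤ y and y ≤ 7, so w ≤ 7. But 7 < 8, so no value of w works.

Unsatisfiable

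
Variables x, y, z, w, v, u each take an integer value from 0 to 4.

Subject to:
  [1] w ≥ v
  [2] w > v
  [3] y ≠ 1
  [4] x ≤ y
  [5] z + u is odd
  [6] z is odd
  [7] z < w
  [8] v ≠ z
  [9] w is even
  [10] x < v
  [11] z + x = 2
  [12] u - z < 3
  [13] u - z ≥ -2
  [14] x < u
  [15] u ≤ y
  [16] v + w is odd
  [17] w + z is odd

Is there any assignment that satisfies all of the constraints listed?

Satisfiable

Try x = 1, y = 3, z = 1, w = 4, v = 3, u = 2.
Check constraint 11: z + x = 2; constraint 12: u - z = 1; constraint 13: u - z = 1. The remaining constraints are straightforward to verify.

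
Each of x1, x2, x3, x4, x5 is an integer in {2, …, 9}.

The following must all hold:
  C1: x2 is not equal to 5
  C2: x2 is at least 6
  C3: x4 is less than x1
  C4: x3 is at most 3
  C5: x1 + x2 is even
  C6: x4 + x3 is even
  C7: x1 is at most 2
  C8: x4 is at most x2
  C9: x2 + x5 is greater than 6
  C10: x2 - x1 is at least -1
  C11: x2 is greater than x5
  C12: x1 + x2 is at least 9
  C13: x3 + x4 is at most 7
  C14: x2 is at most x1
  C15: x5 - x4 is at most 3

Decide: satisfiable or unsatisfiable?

Unsatisfiable

From constraint 2: x2 ≥ 6. From constraints 7 and 14: x2 ≤ x1 and x1 ≤ 2, so x2 ≤ 2. But 2 < 6, so no value of x2 works.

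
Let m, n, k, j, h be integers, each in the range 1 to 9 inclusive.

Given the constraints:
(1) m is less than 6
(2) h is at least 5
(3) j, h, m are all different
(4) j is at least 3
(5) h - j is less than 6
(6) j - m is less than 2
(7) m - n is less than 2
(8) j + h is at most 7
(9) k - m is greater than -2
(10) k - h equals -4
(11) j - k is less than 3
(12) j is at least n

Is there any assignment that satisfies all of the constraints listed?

From constraint 4: j ≥ 3. From constraint 2: h ≥ 5. Hence j + h ≥ 8. But constraint 8 requires j + h ≤ 7, and 7 < 8. Contradiction.

Unsatisfiable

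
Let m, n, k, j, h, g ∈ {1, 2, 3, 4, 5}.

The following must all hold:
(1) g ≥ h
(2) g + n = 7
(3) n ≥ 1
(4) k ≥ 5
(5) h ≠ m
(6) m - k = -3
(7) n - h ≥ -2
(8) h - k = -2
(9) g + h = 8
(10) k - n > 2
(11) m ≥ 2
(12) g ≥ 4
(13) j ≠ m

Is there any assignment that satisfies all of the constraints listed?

The assignment m = 2, n = 2, k = 5, j = 1, h = 3, g = 5 works:
  constraint 2 holds since g + n = 7.
  constraint 6 holds since m - k = -3.
  constraint 7 holds since n - h = -1.
The rest check out directly.

Satisfiable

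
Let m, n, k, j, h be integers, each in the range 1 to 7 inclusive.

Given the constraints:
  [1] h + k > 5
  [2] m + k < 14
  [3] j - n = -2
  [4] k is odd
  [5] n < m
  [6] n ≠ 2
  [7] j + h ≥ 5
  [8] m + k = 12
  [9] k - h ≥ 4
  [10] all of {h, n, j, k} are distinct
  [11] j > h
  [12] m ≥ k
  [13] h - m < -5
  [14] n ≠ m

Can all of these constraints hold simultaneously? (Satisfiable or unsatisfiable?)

One satisfying assignment is m = 7, n = 6, k = 5, j = 4, h = 1.
For the less obvious constraints — constraint 1: h + k = 6; constraint 2: m + k = 12 — and the others hold by inspection.

Satisfiable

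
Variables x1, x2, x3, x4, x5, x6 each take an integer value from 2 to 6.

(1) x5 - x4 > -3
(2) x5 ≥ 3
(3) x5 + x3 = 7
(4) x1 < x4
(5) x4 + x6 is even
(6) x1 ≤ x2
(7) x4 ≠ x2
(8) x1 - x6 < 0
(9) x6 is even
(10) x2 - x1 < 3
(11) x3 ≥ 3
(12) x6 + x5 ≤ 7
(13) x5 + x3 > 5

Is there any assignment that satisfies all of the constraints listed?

Try x1 = 2, x2 = 3, x3 = 4, x4 = 4, x5 = 3, x6 = 4.
Check constraint 1: x5 - x4 = -1; constraint 3: x5 + x3 = 7. The remaining constraints are straightforward to verify.

Satisfiable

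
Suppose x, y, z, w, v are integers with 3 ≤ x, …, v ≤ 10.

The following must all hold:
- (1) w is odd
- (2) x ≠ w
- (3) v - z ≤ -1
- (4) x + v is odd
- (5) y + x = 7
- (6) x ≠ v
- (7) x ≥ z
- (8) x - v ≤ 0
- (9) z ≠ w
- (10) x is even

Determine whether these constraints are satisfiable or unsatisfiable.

Constraints 3, 7, and 8 give z ≤ x, x ≤ v, v < z. Chaining: z ≤ x ≤ v < z, which forces z < z — impossible.

Unsatisfiable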